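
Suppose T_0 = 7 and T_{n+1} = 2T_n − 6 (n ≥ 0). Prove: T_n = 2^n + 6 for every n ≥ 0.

Base case: T_0 = 7, and 2^0 + 6 = 1 + 6 = 7.
Assume T_r = 2^r + 6 for some r ≥ 0.
Then T_{r+1} = 2T_r − 6 = 2·(2^r + 6) − 6 = 2^{r+1} + 12 − 6 = 2^{r+1} + 6.
This completes the inductive step, so T_n = 2^n + 6 for all n ≥ 0.

T_n = 2^n + 6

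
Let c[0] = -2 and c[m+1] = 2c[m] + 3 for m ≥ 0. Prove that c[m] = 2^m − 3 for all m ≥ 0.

Base case: c[0] = -2, and 2^0 − 3 = 1 − 3 = -2.
Assume c[r] = 2^r − 3 for some r ≥ 0.
Then c[r+1] = 2c[r] + 3 = 2·(2^r − 3) + 3 = 2^{r+1} − 6 + 3 = 2^{r+1} − 3.
By induction, c[m] = 2^m − 3 for all m ≥ 0.

c[m] = 2^m − 3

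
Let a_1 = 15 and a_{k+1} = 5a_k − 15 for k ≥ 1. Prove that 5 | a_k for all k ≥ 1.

Base case: a_1 = 15 = 5·3, so 5 | a_1.
Assume 5 | a_r, so a_r = 5t for some integer t.
Then a_{r+1} = 5a_r − 15 = 5·(5t) − 15 = 5(5t − 3), so 5 | a_{r+1}.
By induction, 5 | a_k for all k ≥ 1.

5 | a_k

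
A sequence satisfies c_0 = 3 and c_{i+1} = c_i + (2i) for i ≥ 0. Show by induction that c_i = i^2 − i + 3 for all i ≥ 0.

Base case: c_0 = 3, and 0^2 − 0 + 3 = 3.
Assume c_j = j^2 − j + 3.
Then c_{j+1} = c_j + (2j) = (j^2 − j + 3) + (2j) = j^2 + j + 3,
and (j+1)^2 − (j+1) + 3 = j^2 + j + 3.
This completes the inductive step, so c_i = i^2 − i + 3 for all i ≥ 0.

c_i = i^2 − i + 3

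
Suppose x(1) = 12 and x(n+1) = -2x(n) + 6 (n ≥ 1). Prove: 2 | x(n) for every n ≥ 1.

Base case: x(1) = 12 = 2·6, so 2 | x(1).
Assume 2 | x(m), so x(m) = 2t for some integer t.
Then x(m+1) = -2x(m) + 6 = -2·(2t) + 6 = 2(-2t + 3), so 2 | x(m+1).
This completes the inductive step, so 2 | x(n) for all n ≥ 1.

2 | x(n)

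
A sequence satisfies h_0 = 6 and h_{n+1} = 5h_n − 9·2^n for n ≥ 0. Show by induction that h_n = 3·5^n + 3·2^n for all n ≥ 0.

Base case: h_0 = 6, and 3·5^0 + 3·2^0 = 3 + 3 = 6.
Assume h_m = 3·5^m + 3·2^m for some m ≥ 0.
Then h_{m+1} = 5h_m − 9·2^m = 5·(3·5^m + 3·2^m) − 9·2^m = 3·5^{m+1} + 15·2^m − 9·2^m = 3·5^{m+1} + 6·2^m = 3·5^{m+1} + 3·2^{m+1}.
Hence h_n = 3·5^n + 3·2^n for every n ≥ 0, by induction.

h_n = 3·5^n + 3·2^n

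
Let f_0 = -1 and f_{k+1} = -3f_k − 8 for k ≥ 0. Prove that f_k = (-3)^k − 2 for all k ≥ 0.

Base case: f_0 = -1, and (-3)^0 − 2 = 1 − 2 = -1.
Assume f_j = (-3)^j − 2 for some j ≥ 0.
Then f_{j+1} = -3f_j − 8 = -3·((-3)^j − 2) − 8 = -3·(-3)^j + 6 − 8 = (-3)^{j+1} − 2.
This completes the inductive step, so f_k = (-3)^k − 2 for all k ≥ 0.

f_k = (-3)^k − 2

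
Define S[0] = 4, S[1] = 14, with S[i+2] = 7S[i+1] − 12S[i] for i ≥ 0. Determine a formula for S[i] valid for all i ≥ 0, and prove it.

Claim: S[i] = 2·3^i + 2·4^i.

Base cases: S[0] = 4 and 2·3^0 + 2·4^0 = 4; S[1] = 14 and 2·3^1 + 2·4^1 = 14.
Assume S[j] = 2·3^j + 2·4^j for all 0 ≤ j ≤ r, where r ≥ 1.
Then S[r+1] = 7S[r] − 12S[r−1] = 7·(2·3^r + 2·4^r) − 12·(2·3^{r−1} + 2·4^{r−1}) = 2·(7·3 − 12)3^{r−1} + 2·(7·4 − 12)4^{r−1} = 18·3^{r−1} + 32·4^{r−1} = 2·3^{r+1} + 2·4^{r+1}.
So the formula holds for r+1, and by strong induction S[i] = 2·3^i + 2·4^i for all i ≥ 0.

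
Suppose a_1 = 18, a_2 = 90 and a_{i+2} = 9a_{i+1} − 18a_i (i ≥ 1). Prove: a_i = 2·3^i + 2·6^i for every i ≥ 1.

Base cases: a_1 = 18 and 2·3^1 + 2·6^1 = 18; a_2 = 90 and 2·3^2 + 2·6^2 = 90.
Assume a_j = 2·3^j + 2·6^j for all 1 ≤ j ≤ r, where r ≥ 2.
Then a_{r+1} = 9a_r − 18a_{r−1} = 9·(2·3^r + 2·6^r) − 18·(2·3^{r−1} + 2·6^{r−1}) = 2·(9·3 − 18)3^{r−1} + 2·(9·6 − 18)6^{r−1} = 18·3^{r−1} + 72·6^{r−1} = 2·3^{r+1} + 2·6^{r+1}.
By strong induction, a_i = 2·3^i + 2·6^i for all i ≥ 1.

a_i = 2·3^i + 2·6^i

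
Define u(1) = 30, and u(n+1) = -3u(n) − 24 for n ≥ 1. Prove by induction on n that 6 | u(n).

Base case: u(1) = 30 = 6·5, so 6 | u(1).
Assume 6 | u(r), so u(r) = 6t for some integer t.
Then u(r+1) = -3u(r) − 24 = -3·(6t) − 24 = 6(-3t − 4), so 6 | u(r+1).
By induction, 6 | u(n) for all n ≥ 1.

6 | u(n)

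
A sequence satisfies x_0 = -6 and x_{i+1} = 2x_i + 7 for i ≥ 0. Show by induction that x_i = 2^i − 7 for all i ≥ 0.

Base case: x_0 = -6, and 2^0 − 7 = 1 − 7 = -6.
Assume x_k = 2^k − 7 for some k ≥ 0.
Then x_{k+1} = 2x_k + 7 = 2·(2^k − 7) + 7 = 2^{k+1} − 14 + 7 = 2^{k+1} − 7.
Hence x_i = 2^i − 7 for every i ≥ 0, by induction.

x_i = 2^i − 7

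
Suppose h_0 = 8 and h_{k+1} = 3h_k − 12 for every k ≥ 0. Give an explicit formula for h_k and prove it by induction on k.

Claim: h_k = 2·3^k + 6.

Base case: h_0 = 8, and 2·3^0 + 6 = 2 + 6 = 8.
Assume h_j = 2·3^j + 6 for some j ≥ 0.
Then h_{j+1} = 3h_j − 12 = 3·(2·3^j + 6) − 12 = 6·3^j + 18 − 12 = 2·3^{j+1} + 6.
So the formula holds for j+1, and by induction h_k = 2·3^k + 6 for all k ≥ 0.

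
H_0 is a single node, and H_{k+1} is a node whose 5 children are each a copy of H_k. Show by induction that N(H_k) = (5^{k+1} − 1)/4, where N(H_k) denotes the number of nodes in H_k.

Base case: N(H_0) = 1, and (5^{0+1} − 1)/4 = 1.
Assume N(H_j) = (5^{j+1} − 1)/4.
Then N(H_{j+1}) = 1 + 5N(H_j) = 1 + 5·(5^{j+1} − 1)/4 = 1 + (5^{j+2} − 5)/4 = (4 + 5^{j+2} − 5)/4 = (5^{j+2} − 1)/4.
This completes the inductive step, so N(H_k) = (5^{k+1} − 1)/4 for all k ≥ 0.

N(H_k) = (5^{k+1} − 1)/4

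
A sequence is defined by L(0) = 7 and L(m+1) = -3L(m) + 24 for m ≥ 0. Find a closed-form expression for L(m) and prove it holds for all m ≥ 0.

Claim: L(m) = (-3)^m + 6.

Base case: L(0) = 7, and (-3)^0 + 6 = 1 + 6 = 7.
Assume L(k) = (-3)^k + 6 for some k ≥ 0.
Then L(k+1) = -3L(k) + 24 = -3·((-3)^k + 6) + 24 = -3·(-3)^k − 18 + 24 = (-3)^{k+1} + 6.
By induction, L(m) = (-3)^m + 6 for all m ≥ 0.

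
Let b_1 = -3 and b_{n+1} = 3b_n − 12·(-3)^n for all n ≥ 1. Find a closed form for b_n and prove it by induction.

Claim: b_n = 3^n + 2·(-3)^n.

Base case: b_1 = -3, and 3^1 + 2·(-3)^1 = 3 − 6 = -3.
Assume b_m = 3^m + 2·(-3)^m for some m ≥ 1.
Then b_{m+1} = 3b_m − 12·(-3)^m = 3·(3^m + 2·(-3)^m) − 12·(-3)^m = 3^{m+1} + 6·(-3)^m − 12·(-3)^m = 3^{m+1} − 6·(-3)^m = 3^{m+1} + 2·(-3)^{m+1}.
Hence b_n = 3^n + 2·(-3)^n for every n ≥ 1, by induction.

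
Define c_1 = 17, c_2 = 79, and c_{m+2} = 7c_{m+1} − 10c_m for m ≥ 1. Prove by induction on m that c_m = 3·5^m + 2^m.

Base cases: c_1 = 17 and 3·5^1 + 2^1 = 17; c_2 = 79 and 3·5^2 + 2^2 = 79.
Assume c_i = 3·5^i + 2^i for all 1 ≤ i ≤ j, where j ≥ 2.
Then c_{j+1} = 7c_j − 10c_{j−1} = 7·(3·5^j + 2^j) − 10·(3·5^{j−1} + 2^{j−1}) = 3·(7·5 − 10)5^{j−1} + (7·2 − 10)2^{j−1} = 75·5^{j−1} + 4·2^{j−1} = 3·5^{j+1} + 2^{j+1}.
So the formula holds for j+1, and by strong induction c_m = 3·5^m + 2^m for all m ≥ 1.

c_m = 3·5^m + 2^m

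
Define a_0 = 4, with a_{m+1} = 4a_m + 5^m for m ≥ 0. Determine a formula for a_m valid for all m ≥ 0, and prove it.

Claim: a_m = 3·4^m + 5^m.

Base case: a_0 = 4, and 3·4^0 + 5^0 = 3 + 1 = 4.
Assume a_j = 3·4^j + 5^j for some j ≥ 0.
Then a_{j+1} = 4a_j + 5^j = 4·(3·4^j + 5^j) + 5^j = 3·4^{j+1} + 4·5^j + 5^j = 3·4^{j+1} + 5·5^j = 3·4^{j+1} + 5^{j+1}.
This completes the inductive step, so a_m = 3·4^m + 5^m for all m ≥ 0.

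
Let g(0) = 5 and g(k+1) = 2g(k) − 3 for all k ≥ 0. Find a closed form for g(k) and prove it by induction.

Claim: g(k) = 2^{k+1} + 3.

Base case: g(0) = 5, and 2^{0+1} + 3 = 2 + 3 = 5.
Assume g(m) = 2^{m+1} + 3 for some m ≥ 0.
Then g(m+1) = 2g(m) − 3 = 2·(2^{m+1} + 3) − 3 = 2^{m+2} + 6 − 3 = 2^{m+2} + 3.
Hence g(k) = 2^{k+1} + 3 for every k ≥ 0, by induction.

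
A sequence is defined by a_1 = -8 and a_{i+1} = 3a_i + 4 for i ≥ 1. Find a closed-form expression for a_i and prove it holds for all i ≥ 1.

Claim: a_i = -2·3^i − 2.

Base case: a_1 = -8, and -2·3^1 − 2 = -6 − 2 = -8.
Assume a_j = -2·3^j − 2 for some j ≥ 1.
Then a_{j+1} = 3a_j + 4 = 3·(-2·3^j − 2) + 4 = -6·3^j − 6 + 4 = -2·3^{j+1} − 2.
So the formula holds for j+1, and by induction a_i = -2·3^i − 2 for all i ≥ 1.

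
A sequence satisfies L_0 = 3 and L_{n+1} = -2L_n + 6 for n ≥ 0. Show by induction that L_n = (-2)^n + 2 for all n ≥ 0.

Base case: L_0 = 3, and (-2)^0 + 2 = 1 + 2 = 3.
Assume L_r = (-2)^r + 2 for some r ≥ 0.
Then L_{r+1} = -2L_r + 6 = -2·((-2)^r + 2) + 6 = -2·(-2)^r − 4 + 6 = (-2)^{r+1} + 2.
So the formula holds for r+1, and by induction L_n = (-2)^n + 2 for all n ≥ 0.

L_n = (-2)^n + 2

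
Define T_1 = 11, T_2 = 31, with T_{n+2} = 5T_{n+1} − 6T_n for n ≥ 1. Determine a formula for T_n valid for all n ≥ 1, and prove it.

Claim: T_n = 3·3^n + 2^n.

Base cases: T_1 = 11 and 3·3^1 + 2^1 = 11; T_2 = 31 and 3·3^2 + 2^2 = 31.
Assume T_j = 3·3^j + 2^j for all 1 ≤ j ≤ r, where r ≥ 2.
Then T_{r+1} = 5T_r − 6T_{r−1} = 5·(3·3^r + 2^r) − 6·(3·3^{r−1} + 2^{r−1}) = 3·(5·3 − 6)3^{r−1} + (5·2 − 6)2^{r−1} = 27·3^{r−1} + 4·2^{r−1} = 3·3^{r+1} + 2^{r+1}.
So the formula holds for r+1, and by strong induction T_n = 3·3^n + 2^n for all n ≥ 1.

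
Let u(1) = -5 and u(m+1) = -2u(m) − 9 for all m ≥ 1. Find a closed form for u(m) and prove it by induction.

Claim: u(m) = (-2)^m − 3.

Base case: u(1) = -5, and (-2)^1 − 3 = -2 − 3 = -5.
Assume u(j) = (-2)^j − 3 for some j ≥ 1.
Then u(j+1) = -2u(j) − 9 = -2·((-2)^j − 3) − 9 = -2·(-2)^j + 6 − 9 = (-2)^{j+1} − 3.
This completes the inductive step, so u(m) = (-2)^m − 3 for all m ≥ 1.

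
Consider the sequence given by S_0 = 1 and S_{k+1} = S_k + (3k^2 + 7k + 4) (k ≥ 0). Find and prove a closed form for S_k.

Claim: S_k = k^3 + 2k^2 + k + 1.

Base case: S_0 = 1, and 0^3 + 2·0^2 + 0 + 1 = 1.
Assume S_m = m^3 + 2m^2 + m + 1.
Then S_{m+1} = S_m + (3m^2 + 7m + 4) = (m^3 + 2m^2 + m + 1) + (3m^2 + 7m + 4) = m^3 + 5m^2 + 8m + 5,
and (m+1)^3 + 2·(m+1)^2 + (m+1) + 1 = m^3 + 5m^2 + 8m + 5.
Hence S_k = k^3 + 2k^2 + k + 1 for every k ≥ 0, by induction.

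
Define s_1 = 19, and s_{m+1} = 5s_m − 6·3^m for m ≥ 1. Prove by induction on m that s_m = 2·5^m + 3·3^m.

Base case: s_1 = 19, and 2·5^1 + 3·3^1 = 10 + 9 = 19.
Assume s_r = 2·5^r + 3·3^r for some r ≥ 1.
Then s_{r+1} = 5s_r − 6·3^r = 5·(2·5^r + 3·3^r) − 6·3^r = 2·5^{r+1} + 15·3^r − 6·3^r = 2·5^{r+1} + 9·3^r = 2·5^{r+1} + 3·3^{r+1}.
So the formula holds for r+1, and by induction s_m = 2·5^m + 3·3^m for all m ≥ 1.

s_m = 2·5^m + 3·3^m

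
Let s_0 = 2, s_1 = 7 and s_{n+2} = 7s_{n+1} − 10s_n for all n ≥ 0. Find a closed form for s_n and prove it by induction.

Claim: s_n = 2^n + 5^n.

Base cases: s_0 = 2 and 2^0 + 5^0 = 2; s_1 = 7 and 2^1 + 5^1 = 7.
Assume s_j = 2^j + 5^j for all 0 ≤ j ≤ m, where m ≥ 1.
Then s_{m+1} = 7s_m − 10s_{m−1} = 7·(2^m + 5^m) − 10·(2^{m−1} + 5^{m−1}) = (7·2 − 10)2^{m−1} + (7·5 − 10)5^{m−1} = 4·2^{m−1} + 25·5^{m−1} = 2^{m+1} + 5^{m+1}.
Hence s_n = 2^n + 5^n for every n ≥ 0, by strong induction.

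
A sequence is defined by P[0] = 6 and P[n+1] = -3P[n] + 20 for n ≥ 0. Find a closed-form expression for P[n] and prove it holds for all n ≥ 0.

Claim: P[n] = (-3)^n + 5.

Base case: P[0] = 6, and (-3)^0 + 5 = 1 + 5 = 6.
Assume P[k] = (-3)^k + 5 for some k ≥ 0.
Then P[k+1] = -3P[k] + 20 = -3·((-3)^k + 5) + 20 = -3·(-3)^k − 15 + 20 = (-3)^{k+1} + 5.
By induction, P[n] = (-3)^n + 5 for all n ≥ 0.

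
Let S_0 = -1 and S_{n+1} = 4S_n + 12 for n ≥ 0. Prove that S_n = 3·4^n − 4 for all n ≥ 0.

Base case: S_0 = -1, and 3·4^0 − 4 = 3 − 4 = -1.
Assume S_k = 3·4^k − 4 for some k ≥ 0.
Then S_{k+1} = 4S_k + 12 = 4·(3·4^k − 4) + 12 = 12·4^k − 16 + 12 = 3·4^{k+1} − 4.
By induction, S_n = 3·4^n − 4 for all n ≥ 0.

S_n = 3·4^n − 4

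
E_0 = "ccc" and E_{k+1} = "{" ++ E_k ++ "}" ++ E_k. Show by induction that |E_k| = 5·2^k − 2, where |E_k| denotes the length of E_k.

Base case: |E_0| = 3, and 5·2^0 − 2 = 3.
Assume |E_r| = 5·2^r − 2.
Then |E_{r+1}| = 1 + |E_r| + 1 + |E_r| = 2|E_r| + 2 = 2(5·2^r − 2) + 2 = 5·2^{r+1} − 4 + 2 = 5·2^{r+1} − 2.
So the formula holds for r+1, and by induction |E_k| = 5·2^k − 2 for all k ≥ 0.

|E_k| = 5·2^k − 2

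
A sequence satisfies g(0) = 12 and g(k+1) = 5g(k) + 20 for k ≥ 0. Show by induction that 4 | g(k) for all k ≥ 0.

Base case: g(0) = 12 = 4·3, so 4 | g(0).
Assume 4 | g(m), so g(m) = 4t for some integer t.
Then g(m+1) = 5g(m) + 20 = 5·(4t) + 20 = 4(5t + 5), so 4 | g(m+1).
So the property holds for m+1, and by induction 4 | g(k) for all k ≥ 0.

4 | g(k)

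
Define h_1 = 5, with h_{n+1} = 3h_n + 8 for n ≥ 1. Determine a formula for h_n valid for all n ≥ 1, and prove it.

Claim: h_n = 3^{n+1} − 4.

Base case: h_1 = 5, and 3^{1+1} − 4 = 9 − 4 = 5.
Assume h_m = 3^{m+1} − 4 for some m ≥ 1.
Then h_{m+1} = 3h_m + 8 = 3·(3^{m+1} − 4) + 8 = 3^{m+2} − 12 + 8 = 3^{m+2} − 4.
This completes the inductive step, so h_n = 3^{n+1} − 4 for all n ≥ 1.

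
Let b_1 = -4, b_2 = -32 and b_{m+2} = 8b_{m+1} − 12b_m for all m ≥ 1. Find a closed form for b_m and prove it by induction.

Claim: b_m = 2^m − 6^m.

Base cases: b_1 = -4 and 2^1 − 6^1 = -4; b_2 = -32 and 2^2 − 6^2 = -32.
Assume b_i = 2^i − 6^i for all 1 ≤ i ≤ j, where j ≥ 2.
Then b_{j+1} = 8b_j − 12b_{j−1} = 8·(2^j − 6^j) − 12·(2^{j−1} − 6^{j−1}) = (8·2 − 12)2^{j−1} − (8·6 − 12)6^{j−1} = 4·2^{j−1} − 36·6^{j−1} = 2^{j+1} − 6^{j+1}.
By strong induction, b_m = 2^m − 6^m for all m ≥ 1.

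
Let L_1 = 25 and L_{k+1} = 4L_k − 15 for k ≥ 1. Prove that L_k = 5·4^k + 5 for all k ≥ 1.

Base case: L_1 = 25, and 5·4^1 + 5 = 20 + 5 = 25.
Assume L_j = 5·4^j + 5 for some j ≥ 1.
Then L_{j+1} = 4L_j − 15 = 4·(5·4^j + 5) − 15 = 20·4^j + 20 − 15 = 5·4^{j+1} + 5.
Hence L_k = 5·4^k + 5 for every k ≥ 1, by induction.

L_k = 5·4^k + 5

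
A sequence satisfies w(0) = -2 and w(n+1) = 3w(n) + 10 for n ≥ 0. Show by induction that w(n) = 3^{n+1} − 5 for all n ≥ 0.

Base case: w(0) = -2, and 3^{0+1} − 5 = 3 − 5 = -2.
Assume w(r) = 3^{r+1} − 5 for some r ≥ 0.
Then w(r+1) = 3w(r) + 10 = 3·(3^{r+1} − 5) + 10 = 3^{r+2} − 15 + 10 = 3^{r+2} − 5.
By induction, w(n) = 3^{n+1} − 5 for all n ≥ 0.

w(n) = 3^{n+1} − 5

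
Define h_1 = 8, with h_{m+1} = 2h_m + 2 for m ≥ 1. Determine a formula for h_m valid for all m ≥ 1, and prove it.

Claim: h_m = 5·2^m − 2.

Base case: h_1 = 8, and 5·2^1 − 2 = 10 − 2 = 8.
Assume h_k = 5·2^k − 2 for some k ≥ 1.
Then h_{k+1} = 2h_k + 2 = 2·(5·2^k − 2) + 2 = 10·2^k − 4 + 2 = 5·2^{k+1} − 2.
By induction, h_m = 5·2^m − 2 for all m ≥ 1.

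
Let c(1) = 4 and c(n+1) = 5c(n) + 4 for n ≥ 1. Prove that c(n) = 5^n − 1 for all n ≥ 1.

Base case: c(1) = 4, and 5^1 − 1 = 5 − 1 = 4.
Assume c(m) = 5^m − 1 for some m ≥ 1.
Then c(m+1) = 5c(m) + 4 = 5·(5^m − 1) + 4 = 5^{m+1} − 5 + 4 = 5^{m+1} − 1.
By induction, c(n) = 5^n − 1 for all n ≥ 1.

c(n) = 5^n − 1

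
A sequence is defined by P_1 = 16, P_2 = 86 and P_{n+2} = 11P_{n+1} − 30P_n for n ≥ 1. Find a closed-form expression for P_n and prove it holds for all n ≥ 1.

Claim: P_n = 2·5^n + 6^n.

Base cases: P_1 = 16 and 2·5^1 + 6^1 = 16; P_2 = 86 and 2·5^2 + 6^2 = 86.
Assume P_j = 2·5^j + 6^j for all 1 ≤ j ≤ m, where m ≥ 2.
Then P_{m+1} = 11P_m − 30P_{m−1} = 11·(2·5^m + 6^m) − 30·(2·5^{m−1} + 6^{m−1}) = 2·(11·5 − 30)5^{m−1} + (11·6 − 30)6^{m−1} = 50·5^{m−1} + 36·6^{m−1} = 2·5^{m+1} + 6^{m+1}.
Hence P_n = 2·5^n + 6^n for every n ≥ 1, by strong induction.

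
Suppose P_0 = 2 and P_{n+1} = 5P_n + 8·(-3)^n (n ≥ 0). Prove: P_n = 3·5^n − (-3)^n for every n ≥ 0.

Base case: P_0 = 2, and 3·5^0 − (-3)^0 = 3 − 1 = 2.
Assume P_m = 3·5^m − (-3)^m for some m ≥ 0.
Then P_{m+1} = 5P_m + 8·(-3)^m = 5·(3·5^m − (-3)^m) + 8·(-3)^m = 3·5^{m+1} − 5·(-3)^m + 8·(-3)^m = 3·5^{m+1} + 3·(-3)^m = 3·5^{m+1} − (-3)^{m+1}.
So the formula holds for m+1, and by induction P_n = 3·5^n − (-3)^n for all n ≥ 0.

P_n = 3·5^n − (-3)^n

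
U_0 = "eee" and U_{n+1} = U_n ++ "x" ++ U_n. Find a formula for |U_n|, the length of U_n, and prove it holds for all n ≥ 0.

Claim: |U_n| = 2^{n+2} − 1.

Base case: |U_0| = 3, and 2^{0+2} − 1 = 3.
Assume |U_m| = 2^{m+2} − 1.
Then |U_{m+1}| = |U_m| + 1 + |U_m| = 2|U_m| + 1 = 2(2^{m+2} − 1) + 1 = 2^{m+3} − 2 + 1 = 2^{m+3} − 1.
This completes the inductive step, so |U_n| = 2^{n+2} − 1 for all n ≥ 0.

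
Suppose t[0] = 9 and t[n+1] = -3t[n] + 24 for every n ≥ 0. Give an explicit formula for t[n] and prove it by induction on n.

Claim: t[n] = 3·(-3)^n + 6.

Base case: t[0] = 9, and 3·(-3)^0 + 6 = 3 + 6 = 9.
Assume t[k] = 3·(-3)^k + 6 for some k ≥ 0.
Then t[k+1] = -3t[k] + 24 = -3·(3·(-3)^k + 6) + 24 = -9·(-3)^k − 18 + 24 = 3·(-3)^{k+1} + 6.
By induction, t[n] = 3·(-3)^n + 6 for all n ≥ 0.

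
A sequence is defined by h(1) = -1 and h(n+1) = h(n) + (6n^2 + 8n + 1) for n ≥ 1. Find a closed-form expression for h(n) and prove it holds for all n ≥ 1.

Claim: h(n) = 2n^3 + n^2 − 2n − 2.

Base case: h(1) = -1, and 2·1^3 + 1^2 − 2·1 − 2 = -1.
Assume h(m) = 2m^3 + m^2 − 2m − 2.
Then h(m+1) = h(m) + (6m^2 + 8m + 1) = (2m^3 + m^2 − 2m − 2) + (6m^2 + 8m + 1) = 2m^3 + 7m^2 + 6m − 1,
and 2·(m+1)^3 + (m+1)^2 − 2·(m+1) − 2 = 2m^3 + 7m^2 + 6m − 1.
This completes the inductive step, so h(n) = 2n^3 + n^2 − 2n − 2 for all n ≥ 1.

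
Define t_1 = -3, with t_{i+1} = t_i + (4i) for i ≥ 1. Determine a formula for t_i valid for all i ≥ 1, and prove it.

Claim: t_i = 2i^2 − 2i − 3.

Base case: t_1 = -3, and 2·1^2 − 2·1 − 3 = -3.
Assume t_m = 2m^2 − 2m − 3.
Then t_{m+1} = t_m + (4m) = (2m^2 − 2m − 3) + (4m) = 2m^2 + 2m − 3,
and 2·(m+1)^2 − 2·(m+1) − 3 = 2m^2 + 2m − 3.
Hence t_i = 2i^2 − 2i − 3 for every i ≥ 1, by induction.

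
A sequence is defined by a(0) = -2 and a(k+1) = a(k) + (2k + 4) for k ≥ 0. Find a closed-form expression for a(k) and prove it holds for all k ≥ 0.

Claim: a(k) = k^2 + 3k − 2.

Base case: a(0) = -2, and 0^2 + 3·0 − 2 = -2.
Assume a(j) = j^2 + 3j − 2.
Then a(j+1) = a(j) + (2j + 4) = (j^2 + 3j − 2) + (2j + 4) = j^2 + 5j + 2,
and (j+1)^2 + 3·(j+1) − 2 = j^2 + 5j + 2.
By induction, a(k) = k^2 + 3k − 2 for all k ≥ 0.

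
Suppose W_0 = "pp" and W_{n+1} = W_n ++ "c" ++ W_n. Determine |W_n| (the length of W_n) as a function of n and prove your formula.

Claim: |W_n| = 3·2^n − 1.

Base case: |W_0| = 2, and 3·2^0 − 1 = 2.
Assume |W_r| = 3·2^r − 1.
Then |W_{r+1}| = |W_r| + 1 + |W_r| = 2|W_r| + 1 = 2(3·2^r − 1) + 1 = 3·2^{r+1} − 2 + 1 = 3·2^{r+1} − 1.
This completes the inductive step, so |W_n| = 3·2^n − 1 for all n ≥ 0.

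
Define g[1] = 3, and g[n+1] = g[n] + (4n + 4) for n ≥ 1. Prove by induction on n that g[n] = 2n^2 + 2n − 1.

Base case: g[1] = 3, and 2·1^2 + 2·1 − 1 = 3.
Assume g[k] = 2k^2 + 2k − 1.
Then g[k+1] = g[k] + (4k + 4) = (2k^2 + 2k − 1) + (4k + 4) = 2k^2 + 6k + 3,
and 2·(k+1)^2 + 2·(k+1) − 1 = 2k^2 + 6k + 3.
Hence g[n] = 2n^2 + 2n − 1 for every n ≥ 1, by induction.

g[n] = 2n^2 + 2n − 1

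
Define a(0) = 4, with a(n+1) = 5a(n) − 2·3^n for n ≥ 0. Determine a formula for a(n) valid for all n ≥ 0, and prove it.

Claim: a(n) = 3·5^n + 3^n.

Base case: a(0) = 4, and 3·5^0 + 3^0 = 3 + 1 = 4.
Assume a(r) = 3·5^r + 3^r for some r ≥ 0.
Then a(r+1) = 5a(r) − 2·3^r = 5·(3·5^r + 3^r) − 2·3^r = 3·5^{r+1} + 5·3^r − 2·3^r = 3·5^{r+1} + 3·3^r = 3·5^{r+1} + 3^{r+1}.
So the formula holds for r+1, and by induction a(n) = 3·5^n + 3^n for all n ≥ 0.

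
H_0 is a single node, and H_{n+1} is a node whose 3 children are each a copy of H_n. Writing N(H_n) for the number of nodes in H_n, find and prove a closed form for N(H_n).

Claim: N(H_n) = (3^{n+1} − 1)/2.

Base case: N(H_0) = 1, and (3^{0+1} − 1)/2 = 1.
Assume N(H_k) = (3^{k+1} − 1)/2.
Then N(H_{k+1}) = 1 + 3N(H_k) = 1 + 3·(3^{k+1} − 1)/2 = 1 + (3^{k+2} − 3)/2 = (2 + 3^{k+2} − 3)/2 = (3^{k+2} − 1)/2.
By induction, N(H_n) = (3^{n+1} − 1)/2 for all n ≥ 0.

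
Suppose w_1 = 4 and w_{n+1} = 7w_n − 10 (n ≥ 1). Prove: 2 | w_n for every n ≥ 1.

Base case: w_1 = 4 = 2·2, so 2 | w_1.
Assume 2 | w_k, so w_k = 2t for some integer t.
Then w_{k+1} = 7w_k − 10 = 7·(2t) − 10 = 2(7t − 5), so 2 | w_{k+1}.
Hence 2 | w_n for every n ≥ 1, by induction.

2 | w_n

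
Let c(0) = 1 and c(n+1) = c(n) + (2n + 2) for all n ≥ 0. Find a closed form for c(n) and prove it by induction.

Claim: c(n) = n^2 + n + 1.

Base case: c(0) = 1, and 0^2 + 0 + 1 = 1.
Assume c(r) = r^2 + r + 1.
Then c(r+1) = c(r) + (2r + 2) = (r^2 + r + 1) + (2r + 2) = r^2 + 3r + 3,
and (r+1)^2 + (r+1) + 1 = r^2 + 3r + 3.
Hence c(n) = n^2 + n + 1 for every n ≥ 0, by induction.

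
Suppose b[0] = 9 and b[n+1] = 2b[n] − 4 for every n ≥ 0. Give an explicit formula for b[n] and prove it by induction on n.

Claim: b[n] = 5·2^n + 4.

Base case: b[0] = 9, and 5·2^0 + 4 = 5 + 4 = 9.
Assume b[r] = 5·2^r + 4 for some r ≥ 0.
Then b[r+1] = 2b[r] − 4 = 2·(5·2^r + 4) − 4 = 10·2^r + 8 − 4 = 5·2^{r+1} + 4.
So the formula holds for r+1, and by induction b[n] = 5·2^n + 4 for all n ≥ 0.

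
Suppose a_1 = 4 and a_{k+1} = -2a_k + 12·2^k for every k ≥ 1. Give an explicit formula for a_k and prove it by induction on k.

Claim: a_k = (-2)^k + 3·2^k.

Base case: a_1 = 4, and (-2)^1 + 3·2^1 = -2 + 6 = 4.
Assume a_r = (-2)^r + 3·2^r for some r ≥ 1.
Then a_{r+1} = -2a_r + 12·2^r = -2·((-2)^r + 3·2^r) + 12·2^r = (-2)^{r+1} − 6·2^r + 12·2^r = (-2)^{r+1} + 6·2^r = (-2)^{r+1} + 3·2^{r+1}.
By induction, a_k = (-2)^k + 3·2^k for all k ≥ 1.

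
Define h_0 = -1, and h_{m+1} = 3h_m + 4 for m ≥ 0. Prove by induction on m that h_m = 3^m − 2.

Base case: h_0 = -1, and 3^0 − 2 = 1 − 2 = -1.
Assume h_r = 3^r − 2 for some r ≥ 0.
Then h_{r+1} = 3h_r + 4 = 3·(3^r − 2) + 4 = 3^{r+1} − 6 + 4 = 3^{r+1} − 2.
Hence h_m = 3^m − 2 for every m ≥ 0, by induction.

h_m = 3^m − 2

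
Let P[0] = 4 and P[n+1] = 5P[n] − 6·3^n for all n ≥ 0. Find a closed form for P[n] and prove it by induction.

Claim: P[n] = 5^n + 3·3^n.

Base case: P[0] = 4, and 5^0 + 3·3^0 = 1 + 3 = 4.
Assume P[j] = 5^j + 3·3^j for some j ≥ 0.
Then P[j+1] = 5P[j] − 6·3^j = 5·(5^j + 3·3^j) − 6·3^j = 5^{j+1} + 15·3^j − 6·3^j = 5^{j+1} + 9·3^j = 5^{j+1} + 3·3^{j+1}.
So the formula holds for j+1, and by induction P[n] = 5^n + 3·3^n for all n ≥ 0.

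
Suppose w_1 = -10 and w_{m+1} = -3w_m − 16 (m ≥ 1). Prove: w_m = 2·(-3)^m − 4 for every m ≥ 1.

Base case: w_1 = -10, and 2·(-3)^1 − 4 = -6 − 4 = -10.
Assume w_k = 2·(-3)^k − 4 for some k ≥ 1.
Then w_{k+1} = -3w_k − 16 = -3·(2·(-3)^k − 4) − 16 = -6·(-3)^k + 12 − 16 = 2·(-3)^{k+1} − 4.
By induction, w_m = 2·(-3)^m − 4 for all m ≥ 1.

w_m = 2·(-3)^m − 4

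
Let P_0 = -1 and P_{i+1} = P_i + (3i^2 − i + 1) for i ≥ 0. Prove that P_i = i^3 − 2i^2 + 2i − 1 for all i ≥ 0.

Base case: P_0 = -1, and 0^3 − 2·0^2 + 2·0 − 1 = -1.
Assume P_j = j^3 − 2j^2 + 2j − 1.
Then P_{j+1} = P_j + (3j^2 − j + 1) = (j^3 − 2j^2 + 2j − 1) + (3j^2 − j + 1) = j^3 + j^2 + j,
and (j+1)^3 − 2·(j+1)^2 + 2·(j+1) − 1 = j^3 + j^2 + j.
Hence P_i = i^3 − 2i^2 + 2i − 1 for every i ≥ 0, by induction.

P_i = i^3 − 2i^2 + 2i − 1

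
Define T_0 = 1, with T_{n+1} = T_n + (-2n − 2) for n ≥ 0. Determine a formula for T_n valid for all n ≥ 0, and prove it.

Claim: T_n = -n^2 − n + 1.

Base case: T_0 = 1, and -0^2 − 0 + 1 = 1.
Assume T_m = -m^2 − m + 1.
Then T_{m+1} = T_m + (-2m − 2) = (-m^2 − m + 1) + (-2m − 2) = -m^2 − 3m − 1,
and -(m+1)^2 − (m+1) + 1 = -m^2 − 3m − 1.
By induction, T_n = -n^2 − n + 1 for all n ≥ 0.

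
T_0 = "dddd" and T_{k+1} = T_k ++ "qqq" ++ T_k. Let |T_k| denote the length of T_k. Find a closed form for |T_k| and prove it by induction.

Claim: |T_k| = 7·2^k − 3.

Base case: |T_0| = 4, and 7·2^0 − 3 = 4.
Assume |T_m| = 7·2^m − 3.
Then |T_{m+1}| = |T_m| + 3 + |T_m| = 2|T_m| + 3 = 2(7·2^m − 3) + 3 = 7·2^{m+1} − 6 + 3 = 7·2^{m+1} − 3.
Hence |T_k| = 7·2^k − 3 for every k ≥ 0, by induction.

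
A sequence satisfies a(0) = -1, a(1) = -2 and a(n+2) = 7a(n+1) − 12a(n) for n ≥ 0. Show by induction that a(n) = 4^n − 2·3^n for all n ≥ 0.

Base cases: a(0) = -1 and 4^0 − 2·3^0 = -1; a(1) = -2 and 4^1 − 2·3^1 = -2.
Assume a(i) = 4^i − 2·3^i for all 0 ≤ i ≤ j, where j ≥ 1.
Then a(j+1) = 7a(j) − 12a(j−1) = 7·(4^j − 2·3^j) − 12·(4^{j−1} − 2·3^{j−1}) = (7·4 − 12)4^{j−1} − 2·(7·3 − 12)3^{j−1} = 16·4^{j−1} − 18·3^{j−1} = 4^{j+1} − 2·3^{j+1}.
This completes the inductive step, so a(n) = 4^n − 2·3^n for all n ≥ 0.

a(n) = 4^n − 2·3^n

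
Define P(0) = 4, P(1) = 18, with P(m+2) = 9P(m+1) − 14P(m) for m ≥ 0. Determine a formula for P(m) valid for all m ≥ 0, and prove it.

Claim: P(m) = 2·2^m + 2·7^m.

Base cases: P(0) = 4 and 2·2^0 + 2·7^0 = 4; P(1) = 18 and 2·2^1 + 2·7^1 = 18.
Assume P(j) = 2·2^j + 2·7^j for all 0 ≤ j ≤ r, where r ≥ 1.
Then P(r+1) = 9P(r) − 14P(r−1) = 9·(2·2^r + 2·7^r) − 14·(2·2^{r−1} + 2·7^{r−1}) = 2·(9·2 − 14)2^{r−1} + 2·(9·7 − 14)7^{r−1} = 8·2^{r−1} + 98·7^{r−1} = 2·2^{r+1} + 2·7^{r+1}.
By strong induction, P(m) = 2·2^m + 2·7^m for all m ≥ 0.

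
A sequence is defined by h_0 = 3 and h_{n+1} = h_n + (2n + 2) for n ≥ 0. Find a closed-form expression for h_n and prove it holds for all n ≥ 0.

Claim: h_n = n^2 + n + 3.

Base case: h_0 = 3, and 0^2 + 0 + 3 = 3.
Assume h_j = j^2 + j + 3.
Then h_{j+1} = h_j + (2j + 2) = (j^2 + j + 3) + (2j + 2) = j^2 + 3j + 5,
and (j+1)^2 + (j+1) + 3 = j^2 + 3j + 5.
This completes the inductive step, so h_n = n^2 + n + 3 for all n ≥ 0.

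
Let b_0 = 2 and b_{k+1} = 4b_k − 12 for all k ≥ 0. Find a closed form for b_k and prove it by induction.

Claim: b_k = -2·4^k + 4.

Base case: b_0 = 2, and -2·4^0 + 4 = -2 + 4 = 2.
Assume b_m = -2·4^m + 4 for some m ≥ 0.
Then b_{m+1} = 4b_m − 12 = 4·(-2·4^m + 4) − 12 = -8·4^m + 16 − 12 = -2·4^{m+1} + 4.
Hence b_k = -2·4^k + 4 for every k ≥ 0, by induction.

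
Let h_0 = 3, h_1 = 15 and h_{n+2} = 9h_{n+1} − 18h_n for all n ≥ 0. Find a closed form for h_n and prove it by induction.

Claim: h_n = 2·6^n + 3^n.

Base cases: h_0 = 3 and 2·6^0 + 3^0 = 3; h_1 = 15 and 2·6^1 + 3^1 = 15.
Assume h_i = 2·6^i + 3^i for all 0 ≤ i ≤ j, where j ≥ 1.
Then h_{j+1} = 9h_j − 18h_{j−1} = 9·(2·6^j + 3^j) − 18·(2·6^{j−1} + 3^{j−1}) = 2·(9·6 − 18)6^{j−1} + (9·3 − 18)3^{j−1} = 72·6^{j−1} + 9·3^{j−1} = 2·6^{j+1} + 3^{j+1}.
So the formula holds for j+1, and by strong induction h_n = 2·6^n + 3^n for all n ≥ 0.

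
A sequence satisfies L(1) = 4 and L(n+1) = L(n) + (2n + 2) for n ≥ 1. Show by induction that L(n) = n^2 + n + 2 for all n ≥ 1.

Base case: L(1) = 4, and 1^2 + 1 + 2 = 4.
Assume L(j) = j^2 + j + 2.
Then L(j+1) = L(j) + (2j + 2) = (j^2 + j + 2) + (2j + 2) = j^2 + 3j + 4,
and (j+1)^2 + (j+1) + 2 = j^2 + 3j + 4.
This completes the inductive step, so L(n) = n^2 + n + 2 for all n ≥ 1.

L(n) = n^2 + n + 2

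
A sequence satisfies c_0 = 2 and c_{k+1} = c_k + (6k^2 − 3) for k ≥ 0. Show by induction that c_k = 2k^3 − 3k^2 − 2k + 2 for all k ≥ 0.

Base case: c_0 = 2, and 2·0^3 − 3·0^2 − 2·0 + 2 = 2.
Assume c_r = 2r^3 − 3r^2 − 2r + 2.
Then c_{r+1} = c_r + (6r^2 − 3) = (2r^3 − 3r^2 − 2r + 2) + (6r^2 − 3) = 2r^3 + 3r^2 − 2r − 1,
and 2·(r+1)^3 − 3·(r+1)^2 − 2·(r+1) + 2 = 2r^3 + 3r^2 − 2r − 1.
This completes the inductive step, so c_k = 2k^3 − 3k^2 − 2k + 2 for all k ≥ 0.

c_k = 2k^3 − 3k^2 − 2k + 2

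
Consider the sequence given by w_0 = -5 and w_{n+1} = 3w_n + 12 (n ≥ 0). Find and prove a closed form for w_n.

Claim: w_n = 3^n − 6.

Base case: w_0 = -5, and 3^0 − 6 = 1 − 6 = -5.
Assume w_m = 3^m − 6 for some m ≥ 0.
Then w_{m+1} = 3w_m + 12 = 3·(3^m − 6) + 12 = 3^{m+1} − 18 + 12 = 3^{m+1} − 6.
By induction, w_n = 3^n − 6 for all n ≥ 0.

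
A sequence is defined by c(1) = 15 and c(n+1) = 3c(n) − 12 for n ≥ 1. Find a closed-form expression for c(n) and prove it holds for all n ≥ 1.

Claim: c(n) = 3^{n+1} + 6.

Base case: c(1) = 15, and 3^{1+1} + 6 = 9 + 6 = 15.
Assume c(j) = 3^{j+1} + 6 for some j ≥ 1.
Then c(j+1) = 3c(j) − 12 = 3·(3^{j+1} + 6) − 12 = 3^{j+2} + 18 − 12 = 3^{j+2} + 6.
By induction, c(n) = 3^{n+1} + 6 for all n ≥ 1.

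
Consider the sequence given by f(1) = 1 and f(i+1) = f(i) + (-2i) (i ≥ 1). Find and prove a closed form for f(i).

Claim: f(i) = -i^2 + i + 1.

Base case: f(1) = 1, and -1^2 + 1 + 1 = 1.
Assume f(j) = -j^2 + j + 1.
Then f(j+1) = f(j) + (-2j) = (-j^2 + j + 1) + (-2j) = -j^2 − j + 1,
and -(j+1)^2 + (j+1) + 1 = -j^2 − j + 1.
This completes the inductive step, so f(i) = -i^2 + i + 1 for all i ≥ 1.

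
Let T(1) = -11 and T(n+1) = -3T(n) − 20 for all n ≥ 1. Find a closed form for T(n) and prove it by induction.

Claim: T(n) = 2·(-3)^n − 5.

Base case: T(1) = -11, and 2·(-3)^1 − 5 = -6 − 5 = -11.
Assume T(k) = 2·(-3)^k − 5 for some k ≥ 1.
Then T(k+1) = -3T(k) − 20 = -3·(2·(-3)^k − 5) − 20 = -6·(-3)^k + 15 − 20 = 2·(-3)^{k+1} − 5.
Hence T(n) = 2·(-3)^n − 5 for every n ≥ 1, by induction.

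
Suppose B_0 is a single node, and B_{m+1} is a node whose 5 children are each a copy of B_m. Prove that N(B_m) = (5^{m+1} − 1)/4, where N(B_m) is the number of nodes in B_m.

Base case: N(B_0) = 1, and (5^{0+1} − 1)/4 = 1.
Assume N(B_j) = (5^{j+1} − 1)/4.
Then N(B_{j+1}) = 1 + 5N(B_j) = 1 + 5·(5^{j+1} − 1)/4 = 1 + (5^{j+2} − 5)/4 = (4 + 5^{j+2} − 5)/4 = (5^{j+2} − 1)/4.
By induction, N(B_m) = (5^{m+1} − 1)/4 for all m ≥ 0.

N(B_m) = (5^{m+1} − 1)/4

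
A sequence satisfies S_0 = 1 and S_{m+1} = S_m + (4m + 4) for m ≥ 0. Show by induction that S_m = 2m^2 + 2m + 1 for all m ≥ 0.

Base case: S_0 = 1, and 2·0^2 + 2·0 + 1 = 1.
Assume S_r = 2r^2 + 2r + 1.
Then S_{r+1} = S_r + (4r + 4) = (2r^2 + 2r + 1) + (4r + 4) = 2r^2 + 6r + 5,
and 2·(r+1)^2 + 2·(r+1) + 1 = 2r^2 + 6r + 5.
Hence S_m = 2m^2 + 2m + 1 for every m ≥ 0, by induction.

S_m = 2m^2 + 2m + 1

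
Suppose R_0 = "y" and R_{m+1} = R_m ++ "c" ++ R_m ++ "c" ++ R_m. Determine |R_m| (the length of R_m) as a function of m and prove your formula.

Claim: |R_m| = 2·3^m − 1.

Base case: |R_0| = 1, and 2·3^0 − 1 = 1.
Assume |R_k| = 2·3^k − 1.
Then |R_{k+1}| = 3|R_k| + 2 = 3(2·3^k − 1) + 2 = 2·3^{k+1} − 3 + 2 = 2·3^{k+1} − 1.
By induction, |R_m| = 2·3^m − 1 for all m ≥ 0.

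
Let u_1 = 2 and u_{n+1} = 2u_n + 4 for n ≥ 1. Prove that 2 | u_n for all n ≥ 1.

Base case: u_1 = 2 = 2·1, so 2 | u_1.
Assume 2 | u_k, so u_k = 2t for some integer t.
Then u_{k+1} = 2u_k + 4 = 2·(2t) + 4 = 2(2t + 2), so 2 | u_{k+1}.
Hence 2 | u_n for every n ≥ 1, by induction.

2 | u_n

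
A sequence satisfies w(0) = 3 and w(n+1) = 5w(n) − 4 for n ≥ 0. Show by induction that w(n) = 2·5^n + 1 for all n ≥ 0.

Base case: w(0) = 3, and 2·5^0 + 1 = 2 + 1 = 3.
Assume w(k) = 2·5^k + 1 for some k ≥ 0.
Then w(k+1) = 5w(k) − 4 = 5·(2·5^k + 1) − 4 = 10·5^k + 5 − 4 = 2·5^{k+1} + 1.
So the formula holds for k+1, and by induction w(n) = 2·5^n + 1 for all n ≥ 0.

w(n) = 2·5^n + 1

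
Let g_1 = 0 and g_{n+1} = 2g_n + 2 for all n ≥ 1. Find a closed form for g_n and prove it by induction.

Claim: g_n = 2^n − 2.

Base case: g_1 = 0, and 2^1 − 2 = 2 − 2 = 0.
Assume g_m = 2^m − 2 for some m ≥ 1.
Then g_{m+1} = 2g_m + 2 = 2·(2^m − 2) + 2 = 2^{m+1} − 4 + 2 = 2^{m+1} − 2.
This completes the inductive step, so g_n = 2^n − 2 for all n ≥ 1.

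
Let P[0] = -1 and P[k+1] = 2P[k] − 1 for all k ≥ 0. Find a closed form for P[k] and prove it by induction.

Claim: P[k] = -2^{k+1} + 1.

Base case: P[0] = -1, and -2^{0+1} + 1 = -2 + 1 = -1.
Assume P[r] = -2^{r+1} + 1 for some r ≥ 0.
Then P[r+1] = 2P[r] − 1 = 2·(-2^{r+1} + 1) − 1 = -2^{r+2} + 2 − 1 = -2^{r+2} + 1.
This completes the inductive step, so P[k] = -2^{k+1} + 1 for all k ≥ 0.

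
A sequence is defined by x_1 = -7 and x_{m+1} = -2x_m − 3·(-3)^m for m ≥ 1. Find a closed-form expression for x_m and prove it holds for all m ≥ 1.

Claim: x_m = -(-2)^m + 3·(-3)^m.

Base case: x_1 = -7, and -(-2)^1 + 3·(-3)^1 = 2 − 9 = -7.
Assume x_r = -(-2)^r + 3·(-3)^r for some r ≥ 1.
Then x_{r+1} = -2x_r − 3·(-3)^r = -2·(-(-2)^r + 3·(-3)^r) − 3·(-3)^r = -(-2)^{r+1} − 6·(-3)^r − 3·(-3)^r = -(-2)^{r+1} − 9·(-3)^r = -(-2)^{r+1} + 3·(-3)^{r+1}.
By induction, x_m = -(-2)^m + 3·(-3)^m for all m ≥ 1.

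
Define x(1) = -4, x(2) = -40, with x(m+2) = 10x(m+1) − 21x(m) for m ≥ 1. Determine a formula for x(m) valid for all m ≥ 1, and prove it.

Claim: x(m) = 3^m − 7^m.

Base cases: x(1) = -4 and 3^1 − 7^1 = -4; x(2) = -40 and 3^2 − 7^2 = -40.
Assume x(i) = 3^i − 7^i for all 1 ≤ i ≤ j, where j ≥ 2.
Then x(j+1) = 10x(j) − 21x(j−1) = 10·(3^j − 7^j) − 21·(3^{j−1} − 7^{j−1}) = (10·3 − 21)3^{j−1} − (10·7 − 21)7^{j−1} = 9·3^{j−1} − 49·7^{j−1} = 3^{j+1} − 7^{j+1}.
By strong induction, x(m) = 3^m − 7^m for all m ≥ 1.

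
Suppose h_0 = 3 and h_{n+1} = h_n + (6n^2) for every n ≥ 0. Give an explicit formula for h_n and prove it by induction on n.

Claim: h_n = 2n^3 − 3n^2 + n + 3.

Base case: h_0 = 3, and 2·0^3 − 3·0^2 + 0 + 3 = 3.
Assume h_k = 2k^3 − 3k^2 + k + 3.
Then h_{k+1} = h_k + (6k^2) = (2k^3 − 3k^2 + k + 3) + (6k^2) = 2k^3 + 3k^2 + k + 3,
and 2·(k+1)^3 − 3·(k+1)^2 + (k+1) + 3 = 2k^3 + 3k^2 + k + 3.
By induction, h_n = 2n^3 − 3n^2 + n + 3 for all n ≥ 0.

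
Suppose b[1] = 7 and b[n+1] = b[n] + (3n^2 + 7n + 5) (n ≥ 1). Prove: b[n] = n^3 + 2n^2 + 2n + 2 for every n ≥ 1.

Base case: b[1] = 7, and 1^3 + 2·1^2 + 2·1 + 2 = 7.
Assume b[r] = r^3 + 2r^2 + 2r + 2.
Then b[r+1] = b[r] + (3r^2 + 7r + 5) = (r^3 + 2r^2 + 2r + 2) + (3r^2 + 7r + 5) = r^3 + 5r^2 + 9r + 7,
and (r+1)^3 + 2·(r+1)^2 + 2·(r+1) + 2 = r^3 + 5r^2 + 9r + 7.
By induction, b[n] = n^3 + 2n^2 + 2n + 2 for all n ≥ 1.

b[n] = n^3 + 2n^2 + 2n + 2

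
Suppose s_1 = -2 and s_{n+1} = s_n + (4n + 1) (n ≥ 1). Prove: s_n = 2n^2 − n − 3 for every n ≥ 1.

Base case: s_1 = -2, and 2·1^2 − 1 − 3 = -2.
Assume s_r = 2r^2 − r − 3.
Then s_{r+1} = s_r + (4r + 1) = (2r^2 − r − 3) + (4r + 1) = 2r^2 + 3r − 2,
and 2·(r+1)^2 − (r+1) − 3 = 2r^2 + 3r − 2.
By induction, s_n = 2n^2 − n − 3 for all n ≥ 1.

s_n = 2n^2 − n − 3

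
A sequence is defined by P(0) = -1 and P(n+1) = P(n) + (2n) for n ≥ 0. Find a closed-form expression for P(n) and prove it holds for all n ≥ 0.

Claim: P(n) = n^2 − n − 1.

Base case: P(0) = -1, and 0^2 − 0 − 1 = -1.
Assume P(j) = j^2 − j − 1.
Then P(j+1) = P(j) + (2j) = (j^2 − j − 1) + (2j) = j^2 + j − 1,
and (j+1)^2 − (j+1) − 1 = j^2 + j − 1.
By induction, P(n) = n^2 − n − 1 for all n ≥ 0.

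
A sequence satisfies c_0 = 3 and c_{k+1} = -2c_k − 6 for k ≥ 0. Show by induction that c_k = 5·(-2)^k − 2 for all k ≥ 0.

Base case: c_0 = 3, and 5·(-2)^0 − 2 = 5 − 2 = 3.
Assume c_r = 5·(-2)^r − 2 for some r ≥ 0.
Then c_{r+1} = -2c_r − 6 = -2·(5·(-2)^r − 2) − 6 = -10·(-2)^r + 4 − 6 = 5·(-2)^{r+1} − 2.
So the formula holds for r+1, and by induction c_k = 5·(-2)^k − 2 for all k ≥ 0.

c_k = 5·(-2)^k − 2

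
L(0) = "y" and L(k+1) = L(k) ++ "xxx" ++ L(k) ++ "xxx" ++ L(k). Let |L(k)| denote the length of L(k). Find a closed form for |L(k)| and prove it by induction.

Claim: |L(k)| = 4·3^k − 3.

Base case: |L(0)| = 1, and 4·3^0 − 3 = 1.
Assume |L(j)| = 4·3^j − 3.
Then |L(j+1)| = 3|L(j)| + 6 = 3(4·3^j − 3) + 6 = 4·3^{j+1} − 9 + 6 = 4·3^{j+1} − 3.
This completes the inductive step, so |L(k)| = 4·3^k − 3 for all k ≥ 0.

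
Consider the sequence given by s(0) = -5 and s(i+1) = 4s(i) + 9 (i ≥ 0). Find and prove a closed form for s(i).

Claim: s(i) = -2·4^i − 3.

Base case: s(0) = -5, and -2·4^0 − 3 = -2 − 3 = -5.
Assume s(m) = -2·4^m − 3 for some m ≥ 0.
Then s(m+1) = 4s(m) + 9 = 4·(-2·4^m − 3) + 9 = -8·4^m − 12 + 9 = -2·4^{m+1} − 3.
Hence s(i) = -2·4^i − 3 for every i ≥ 0, by induction.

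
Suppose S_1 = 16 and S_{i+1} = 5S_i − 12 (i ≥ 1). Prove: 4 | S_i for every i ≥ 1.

Base case: S_1 = 16 = 4·4, so 4 | S_1.
Assume 4 | S_r, so S_r = 4t for some integer t.
Then S_{r+1} = 5S_r − 12 = 5·(4t) − 12 = 4(5t − 3), so 4 | S_{r+1}.
By induction, 4 | S_i for all i ≥ 1.

4 | S_i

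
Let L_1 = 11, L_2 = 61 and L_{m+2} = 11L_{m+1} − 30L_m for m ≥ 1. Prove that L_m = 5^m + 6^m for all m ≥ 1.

Base cases: L_1 = 11 and 5^1 + 6^1 = 11; L_2 = 61 and 5^2 + 6^2 = 61.
Assume L_i = 5^i + 6^i for all 1 ≤ i ≤ j, where j ≥ 2.
Then L_{j+1} = 11L_j − 30L_{j−1} = 11·(5^j + 6^j) − 30·(5^{j−1} + 6^{j−1}) = (11·5 − 30)5^{j−1} + (11·6 − 30)6^{j−1} = 25·5^{j−1} + 36·6^{j−1} = 5^{j+1} + 6^{j+1}.
By strong induction, L_m = 5^m + 6^m for all m ≥ 1.

L_m = 5^m + 6^m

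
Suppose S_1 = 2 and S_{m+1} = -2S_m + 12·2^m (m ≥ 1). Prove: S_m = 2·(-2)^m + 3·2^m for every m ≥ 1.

Base case: S_1 = 2, and 2·(-2)^1 + 3·2^1 = -4 + 6 = 2.
Assume S_r = 2·(-2)^r + 3·2^r for some r ≥ 1.
Then S_{r+1} = -2S_r + 12·2^r = -2·(2·(-2)^r + 3·2^r) + 12·2^r = 2·(-2)^{r+1} − 6·2^r + 12·2^r = 2·(-2)^{r+1} + 6·2^r = 2·(-2)^{r+1} + 3·2^{r+1}.
By induction, S_m = 2·(-2)^m + 3·2^m for all m ≥ 1.

S_m = 2·(-2)^m + 3·2^m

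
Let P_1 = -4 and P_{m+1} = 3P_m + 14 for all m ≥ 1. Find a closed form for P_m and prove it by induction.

Claim: P_m = 3^m − 7.

Base case: P_1 = -4, and 3^1 − 7 = 3 − 7 = -4.
Assume P_r = 3^r − 7 for some r ≥ 1.
Then P_{r+1} = 3P_r + 14 = 3·(3^r − 7) + 14 = 3^{r+1} − 21 + 14 = 3^{r+1} − 7.
So the formula holds for r+1, and by induction P_m = 3^m − 7 for all m ≥ 1.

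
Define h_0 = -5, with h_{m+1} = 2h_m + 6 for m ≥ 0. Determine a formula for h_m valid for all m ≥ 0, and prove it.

Claim: h_m = 2^m − 6.

Base case: h_0 = -5, and 2^0 − 6 = 1 − 6 = -5.
Assume h_k = 2^k − 6 for some k ≥ 0.
Then h_{k+1} = 2h_k + 6 = 2·(2^k − 6) + 6 = 2^{k+1} − 12 + 6 = 2^{k+1} − 6.
So the formula holds for k+1, and by induction h_m = 2^m − 6 for all m ≥ 0.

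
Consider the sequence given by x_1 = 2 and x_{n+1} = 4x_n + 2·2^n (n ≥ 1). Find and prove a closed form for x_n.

Claim: x_n = 4^n − 2^n.

Base case: x_1 = 2, and 4^1 − 2^1 = 4 − 2 = 2.
Assume x_k = 4^k − 2^k for some k ≥ 1.
Then x_{k+1} = 4x_k + 2·2^k = 4·(4^k − 2^k) + 2·2^k = 4^{k+1} − 4·2^k + 2·2^k = 4^{k+1} − 2·2^k = 4^{k+1} − 2^{k+1}.
Hence x_n = 4^n − 2^n for every n ≥ 1, by induction.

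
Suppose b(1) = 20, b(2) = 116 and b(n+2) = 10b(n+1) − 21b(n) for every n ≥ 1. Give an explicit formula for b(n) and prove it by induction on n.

Claim: b(n) = 2·7^n + 2·3^n.

Base cases: b(1) = 20 and 2·7^1 + 2·3^1 = 20; b(2) = 116 and 2·7^2 + 2·3^2 = 116.
Assume b(j) = 2·7^j + 2·3^j for all 1 ≤ j ≤ m, where m ≥ 2.
Then b(m+1) = 10b(m) − 21b(m−1) = 10·(2·7^m + 2·3^m) − 21·(2·7^{m−1} + 2·3^{m−1}) = 2·(10·7 − 21)7^{m−1} + 2·(10·3 − 21)3^{m−1} = 98·7^{m−1} + 18·3^{m−1} = 2·7^{m+1} + 2·3^{m+1}.
Hence b(n) = 2·7^n + 2·3^n for every n ≥ 1, by strong induction.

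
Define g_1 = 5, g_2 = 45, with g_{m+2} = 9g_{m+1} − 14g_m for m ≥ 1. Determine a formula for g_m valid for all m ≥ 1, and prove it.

Claim: g_m = 7^m − 2^m.

Base cases: g_1 = 5 and 7^1 − 2^1 = 5; g_2 = 45 and 7^2 − 2^2 = 45.
Assume g_j = 7^j − 2^j for all 1 ≤ j ≤ k, where k ≥ 2.
Then g_{k+1} = 9g_k − 14g_{k−1} = 9·(7^k − 2^k) − 14·(7^{k−1} − 2^{k−1}) = (9·7 − 14)7^{k−1} − (9·2 − 14)2^{k−1} = 49·7^{k−1} − 4·2^{k−1} = 7^{k+1} − 2^{k+1}.
Hence g_m = 7^m − 2^m for every m ≥ 1, by strong induction.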